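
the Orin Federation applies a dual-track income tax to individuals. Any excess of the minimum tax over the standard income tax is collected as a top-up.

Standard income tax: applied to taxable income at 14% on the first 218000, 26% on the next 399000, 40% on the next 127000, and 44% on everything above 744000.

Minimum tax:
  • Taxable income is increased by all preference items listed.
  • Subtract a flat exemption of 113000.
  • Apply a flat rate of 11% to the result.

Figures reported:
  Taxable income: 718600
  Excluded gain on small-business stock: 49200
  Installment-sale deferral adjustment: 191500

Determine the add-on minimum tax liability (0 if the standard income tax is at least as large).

0

Standard income tax:
  218000 × 14% = 30520
  399000 × 26% = 103740
  101600 × 40% = 40640
  → 174900

Minimum tax:
  Adjusted income: 718600 + 49200 + 191500 = 959300
  Less exemption 113000 → base 846300
  846300 × 11% = 93093

93093 ≤ 174900, so no add-on is due.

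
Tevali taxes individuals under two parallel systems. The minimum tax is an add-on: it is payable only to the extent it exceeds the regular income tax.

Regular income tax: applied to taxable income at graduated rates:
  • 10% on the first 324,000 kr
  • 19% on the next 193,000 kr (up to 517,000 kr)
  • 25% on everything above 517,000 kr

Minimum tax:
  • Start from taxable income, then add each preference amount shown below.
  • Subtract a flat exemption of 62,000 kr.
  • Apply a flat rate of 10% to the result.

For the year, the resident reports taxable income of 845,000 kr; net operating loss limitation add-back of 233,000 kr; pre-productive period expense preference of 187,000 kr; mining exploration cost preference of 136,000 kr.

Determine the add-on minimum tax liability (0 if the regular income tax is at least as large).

0 kr

Minimum tax:
  Adjusted income: 845,000 kr + 233,000 kr + 187,000 kr + 136,000 kr = 1,401,000 kr
  Less exemption 62,000 kr → base 1,339,000 kr
  1,339,000 kr × 10% = 133,900 kr

Regular income tax:
  324,000 kr × 10% = 32,400 kr
  193,000 kr × 19% = 36,670 kr
  328,000 kr × 25% = 82,000 kr
  → 151,070 kr

133,900 kr ≤ 151,070 kr, so no add-on is due.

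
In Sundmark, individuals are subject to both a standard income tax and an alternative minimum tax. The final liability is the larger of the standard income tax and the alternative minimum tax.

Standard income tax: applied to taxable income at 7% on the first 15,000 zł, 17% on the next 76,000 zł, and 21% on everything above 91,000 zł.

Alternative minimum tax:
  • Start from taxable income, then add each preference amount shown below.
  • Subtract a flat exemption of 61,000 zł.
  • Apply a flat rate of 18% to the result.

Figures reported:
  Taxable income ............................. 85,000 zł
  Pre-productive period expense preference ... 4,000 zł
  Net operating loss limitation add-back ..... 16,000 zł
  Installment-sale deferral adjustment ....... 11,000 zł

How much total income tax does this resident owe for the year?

Standard income tax:
  15,000 zł × 7% = 1,050 zł
  70,000 zł × 17% = 11,900 zł
  → 12,950 zł

Alternative minimum tax:
  Adjusted income: 85,000 zł + 4,000 zł + 16,000 zł + 11,000 zł = 116,000 zł
  Less exemption 61,000 zł → base 55,000 zł
  55,000 zł × 18% = 9,900 zł

12,950 zł > 9,900 zł, so the standard income tax governs.

12,950 zł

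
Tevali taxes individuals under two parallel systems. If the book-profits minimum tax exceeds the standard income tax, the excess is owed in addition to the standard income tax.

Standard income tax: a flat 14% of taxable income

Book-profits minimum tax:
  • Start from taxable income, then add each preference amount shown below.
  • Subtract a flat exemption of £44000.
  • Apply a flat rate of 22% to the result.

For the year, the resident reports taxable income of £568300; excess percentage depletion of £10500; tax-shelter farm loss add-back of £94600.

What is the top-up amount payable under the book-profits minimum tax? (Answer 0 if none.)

£58906

Standard income tax:
  £568300 × 14% = £79562

Book-profits minimum tax:
  Adjusted income: £568300 + £10500 + £94600 = £673400
  Less exemption £44000 → base £629400
  £629400 × 22% = £138468

Excess of book-profits minimum tax over standard income tax: £138468 − £79562 = £58906.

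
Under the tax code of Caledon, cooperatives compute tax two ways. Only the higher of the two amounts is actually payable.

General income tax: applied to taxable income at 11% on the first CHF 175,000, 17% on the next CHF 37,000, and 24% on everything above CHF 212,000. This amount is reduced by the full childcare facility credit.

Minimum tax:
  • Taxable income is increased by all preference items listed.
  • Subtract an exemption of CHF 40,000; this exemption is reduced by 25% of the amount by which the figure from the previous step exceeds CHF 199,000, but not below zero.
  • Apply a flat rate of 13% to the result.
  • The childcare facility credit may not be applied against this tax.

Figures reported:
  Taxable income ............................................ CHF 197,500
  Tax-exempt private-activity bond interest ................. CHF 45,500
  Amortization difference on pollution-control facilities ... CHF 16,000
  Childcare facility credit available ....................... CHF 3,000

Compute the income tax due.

CHF 30,420

Minimum tax:
  Adjusted income: CHF 197,500 + CHF 45,500 + CHF 16,000 = CHF 259,000
  Exemption: CHF 40,000 − 25% × (CHF 259,000 − CHF 199,000) = CHF 40,000 − CHF 15,000 = CHF 25,000
  Base: CHF 259,000 − CHF 25,000 = CHF 234,000
  CHF 234,000 × 13% = CHF 30,420

General income tax:
  CHF 175,000 × 11% = CHF 19,250
  CHF 22,500 × 17% = CHF 3,825
  → CHF 23,075
  Less childcare facility credit CHF 3,000 → CHF 20,075

CHF 30,420 > CHF 20,075, so the minimum tax is the binding amount.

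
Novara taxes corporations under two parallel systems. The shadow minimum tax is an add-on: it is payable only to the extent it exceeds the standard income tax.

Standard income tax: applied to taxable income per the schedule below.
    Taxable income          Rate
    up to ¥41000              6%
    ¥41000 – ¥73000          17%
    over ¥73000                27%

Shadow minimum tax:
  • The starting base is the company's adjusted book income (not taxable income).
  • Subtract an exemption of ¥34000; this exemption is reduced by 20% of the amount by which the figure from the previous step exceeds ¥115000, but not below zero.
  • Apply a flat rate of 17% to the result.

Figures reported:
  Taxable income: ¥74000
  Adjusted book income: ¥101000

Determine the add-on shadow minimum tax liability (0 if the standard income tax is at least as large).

Standard income tax:
  ¥41000 × 6% = ¥2460
  ¥32000 × 17% = ¥5440
  ¥1000 × 27% = ¥270
  → ¥8170

Shadow minimum tax:
  Base (adjusted book income): ¥101000
  Exemption: ¥101000 ≤ ¥115000, so full ¥34000 applies
  Base: ¥101000 − ¥34000 = ¥67000
  ¥67000 × 17% = ¥11390

Excess of shadow minimum tax over standard income tax: ¥11390 − ¥8170 = ¥3220.

¥3220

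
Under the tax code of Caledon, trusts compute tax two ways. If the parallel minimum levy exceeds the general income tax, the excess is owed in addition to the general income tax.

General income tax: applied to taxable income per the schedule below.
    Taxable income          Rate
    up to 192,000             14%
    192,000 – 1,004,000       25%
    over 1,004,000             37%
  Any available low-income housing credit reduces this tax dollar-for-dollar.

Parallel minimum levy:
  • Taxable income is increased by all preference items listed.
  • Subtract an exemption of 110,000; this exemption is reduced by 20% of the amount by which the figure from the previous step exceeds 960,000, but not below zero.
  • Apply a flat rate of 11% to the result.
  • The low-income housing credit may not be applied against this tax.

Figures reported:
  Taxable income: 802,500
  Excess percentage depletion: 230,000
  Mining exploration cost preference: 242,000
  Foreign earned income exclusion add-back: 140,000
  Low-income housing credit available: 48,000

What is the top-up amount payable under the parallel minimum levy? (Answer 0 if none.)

21,989

General income tax:
  192,000 × 14% = 26,880
  610,500 × 25% = 152,625
  → 179,505
  Less low-income housing credit 48,000 → 131,505

Parallel minimum levy:
  Adjusted income: 802,500 + 230,000 + 242,000 + 140,000 = 1,414,500
  Exemption: 110,000 − 20% × (1,414,500 − 960,000) = 110,000 − 90,900 = 19,100
  Base: 1,414,500 − 19,100 = 1,395,400
  1,395,400 × 11% = 153,494

Excess of parallel minimum levy over general income tax: 153,494 − 131,505 = 21,989.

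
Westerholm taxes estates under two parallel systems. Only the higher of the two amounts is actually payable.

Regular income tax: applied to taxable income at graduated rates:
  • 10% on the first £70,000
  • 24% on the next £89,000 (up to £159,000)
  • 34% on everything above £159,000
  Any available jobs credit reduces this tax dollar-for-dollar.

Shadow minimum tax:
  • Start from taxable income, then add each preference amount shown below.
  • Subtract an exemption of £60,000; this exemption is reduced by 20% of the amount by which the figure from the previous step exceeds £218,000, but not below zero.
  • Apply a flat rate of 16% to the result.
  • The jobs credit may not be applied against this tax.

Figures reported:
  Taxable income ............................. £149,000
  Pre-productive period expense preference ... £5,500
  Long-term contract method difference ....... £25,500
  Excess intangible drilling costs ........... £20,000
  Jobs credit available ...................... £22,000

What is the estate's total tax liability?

£22,400

Shadow minimum tax:
  Adjusted income: £149,000 + £5,500 + £25,500 + £20,000 = £200,000
  Exemption: £200,000 ≤ £218,000, so full £60,000 applies
  Base: £200,000 − £60,000 = £140,000
  £140,000 × 16% = £22,400

Regular income tax:
  £70,000 × 10% = £7,000
  £79,000 × 24% = £18,960
  → £25,960
  Less jobs credit £22,000 → £3,960

£22,400 > £3,960, so the shadow minimum tax is the binding amount.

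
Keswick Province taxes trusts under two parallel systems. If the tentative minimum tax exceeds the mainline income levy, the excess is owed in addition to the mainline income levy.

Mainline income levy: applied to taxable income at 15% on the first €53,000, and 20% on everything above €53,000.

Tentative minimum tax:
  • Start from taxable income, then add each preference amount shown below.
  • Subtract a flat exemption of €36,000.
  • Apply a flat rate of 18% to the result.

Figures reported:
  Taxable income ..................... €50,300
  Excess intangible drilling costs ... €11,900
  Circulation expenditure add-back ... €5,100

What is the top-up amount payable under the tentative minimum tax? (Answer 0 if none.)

Mainline income levy:
  €50,300 × 15% = €7,545

Tentative minimum tax:
  Adjusted income: €50,300 + €11,900 + €5,100 = €67,300
  Less exemption €36,000 → base €31,300
  €31,300 × 18% = €5,634

€5,634 ≤ €7,545, so no add-on is due.

€0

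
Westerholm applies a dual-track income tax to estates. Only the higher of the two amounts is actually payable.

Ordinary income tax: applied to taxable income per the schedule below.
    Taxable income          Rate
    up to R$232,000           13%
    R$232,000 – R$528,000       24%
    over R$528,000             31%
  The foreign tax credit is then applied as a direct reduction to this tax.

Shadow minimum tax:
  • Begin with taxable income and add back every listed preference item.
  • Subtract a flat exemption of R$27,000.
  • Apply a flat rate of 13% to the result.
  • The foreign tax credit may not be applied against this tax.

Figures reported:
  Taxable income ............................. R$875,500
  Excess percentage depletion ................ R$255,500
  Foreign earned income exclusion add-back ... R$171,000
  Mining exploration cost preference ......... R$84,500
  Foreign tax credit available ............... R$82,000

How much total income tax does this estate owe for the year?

R$176,735

Shadow minimum tax:
  Adjusted income: R$875,500 + R$255,500 + R$171,000 + R$84,500 = R$1,386,500
  Less exemption R$27,000 → base R$1,359,500
  R$1,359,500 × 13% = R$176,735

Ordinary income tax:
  R$232,000 × 13% = R$30,160
  R$296,000 × 24% = R$71,040
  R$347,500 × 31% = R$107,725
  → R$208,925
  Less foreign tax credit R$82,000 → R$126,925

R$176,735 > R$126,925, so the shadow minimum tax is the binding amount.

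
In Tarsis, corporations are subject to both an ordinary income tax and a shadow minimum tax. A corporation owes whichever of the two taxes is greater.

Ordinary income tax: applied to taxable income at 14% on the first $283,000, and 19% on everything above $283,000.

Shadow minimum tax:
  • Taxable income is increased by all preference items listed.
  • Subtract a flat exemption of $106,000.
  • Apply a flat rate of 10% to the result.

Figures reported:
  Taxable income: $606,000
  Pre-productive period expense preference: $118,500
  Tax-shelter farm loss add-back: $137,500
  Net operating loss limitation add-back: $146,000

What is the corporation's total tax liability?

$100,990

Shadow minimum tax:
  Adjusted income: $606,000 + $118,500 + $137,500 + $146,000 = $1,008,000
  Less exemption $106,000 → base $902,000
  $902,000 × 10% = $90,200

Ordinary income tax:
  $283,000 × 14% = $39,620
  $323,000 × 19% = $61,370
  → $100,990

$100,990 > $90,200, so the ordinary income tax governs.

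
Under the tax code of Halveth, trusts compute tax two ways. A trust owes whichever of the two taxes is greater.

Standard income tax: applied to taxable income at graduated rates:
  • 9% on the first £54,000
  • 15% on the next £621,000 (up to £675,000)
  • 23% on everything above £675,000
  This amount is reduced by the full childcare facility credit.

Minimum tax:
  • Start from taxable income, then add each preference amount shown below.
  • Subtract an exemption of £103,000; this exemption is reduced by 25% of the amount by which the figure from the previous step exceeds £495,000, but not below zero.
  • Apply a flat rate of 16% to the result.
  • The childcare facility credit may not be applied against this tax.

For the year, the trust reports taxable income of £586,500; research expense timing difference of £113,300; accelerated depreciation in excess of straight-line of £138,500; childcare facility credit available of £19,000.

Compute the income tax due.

£131,380

Standard income tax:
  £54,000 × 9% = £4,860
  £532,500 × 15% = £79,875
  → £84,735
  Less childcare facility credit £19,000 → £65,735

Minimum tax:
  Adjusted income: £586,500 + £113,300 + £138,500 = £838,300
  Exemption: £103,000 − 25% × (£838,300 − £495,000) = £103,000 − £85,825 = £17,175
  Base: £838,300 − £17,175 = £821,125
  £821,125 × 16% = £131,380

£131,380 > £65,735, so the minimum tax is the binding amount.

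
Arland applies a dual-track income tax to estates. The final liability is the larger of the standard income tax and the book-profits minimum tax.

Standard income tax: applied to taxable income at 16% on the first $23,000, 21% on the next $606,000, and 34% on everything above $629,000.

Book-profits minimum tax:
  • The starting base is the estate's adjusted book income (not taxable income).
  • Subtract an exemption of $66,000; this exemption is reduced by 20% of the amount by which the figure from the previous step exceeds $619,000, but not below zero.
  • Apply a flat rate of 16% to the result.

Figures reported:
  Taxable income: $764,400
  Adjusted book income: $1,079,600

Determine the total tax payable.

Standard income tax:
  $23,000 × 16% = $3,680
  $606,000 × 21% = $127,260
  $135,400 × 34% = $46,036
  → $176,976

Book-profits minimum tax:
  Base (adjusted book income): $1,079,600
  Exemption: 20% × ($1,079,600 − $619,000) = $92,120 ≥ $66,000, so the exemption is fully phased out
  Base: $1,079,600 − $0 = $1,079,600
  $1,079,600 × 16% = $172,736

$176,976 > $172,736, so the standard income tax governs.

$176,976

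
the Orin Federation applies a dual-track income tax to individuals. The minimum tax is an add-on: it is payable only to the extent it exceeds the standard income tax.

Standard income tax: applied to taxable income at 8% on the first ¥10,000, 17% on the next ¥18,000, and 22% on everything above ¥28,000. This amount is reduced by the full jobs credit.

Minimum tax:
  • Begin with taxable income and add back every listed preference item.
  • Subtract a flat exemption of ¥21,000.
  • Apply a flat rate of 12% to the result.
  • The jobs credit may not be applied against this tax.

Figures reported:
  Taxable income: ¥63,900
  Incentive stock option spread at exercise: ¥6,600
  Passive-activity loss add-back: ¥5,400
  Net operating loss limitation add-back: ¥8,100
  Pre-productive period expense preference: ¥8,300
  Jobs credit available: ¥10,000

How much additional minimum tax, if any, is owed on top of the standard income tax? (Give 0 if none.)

¥6,798

Minimum tax:
  Adjusted income: ¥63,900 + ¥6,600 + ¥5,400 + ¥8,100 + ¥8,300 = ¥92,300
  Less exemption ¥21,000 → base ¥71,300
  ¥71,300 × 12% = ¥8,556

Standard income tax:
  ¥10,000 × 8% = ¥800
  ¥18,000 × 17% = ¥3,060
  ¥35,900 × 22% = ¥7,898
  → ¥11,758
  Less jobs credit ¥10,000 → ¥1,758

Excess of minimum tax over standard income tax: ¥8,556 − ¥1,758 = ¥6,798.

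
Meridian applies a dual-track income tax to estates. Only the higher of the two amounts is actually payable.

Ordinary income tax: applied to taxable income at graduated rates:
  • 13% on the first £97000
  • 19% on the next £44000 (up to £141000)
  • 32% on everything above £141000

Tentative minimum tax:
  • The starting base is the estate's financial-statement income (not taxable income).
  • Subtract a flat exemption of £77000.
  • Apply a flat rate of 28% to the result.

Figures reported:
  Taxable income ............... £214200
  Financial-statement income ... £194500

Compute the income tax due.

£44394

Tentative minimum tax:
  Base (financial-statement income): £194500
  Less exemption £77000 → base £117500
  £117500 × 28% = £32900

Ordinary income tax:
  £97000 × 13% = £12610
  £44000 × 19% = £8360
  £73200 × 32% = £23424
  → £44394

£44394 > £32900, so the ordinary income tax governs.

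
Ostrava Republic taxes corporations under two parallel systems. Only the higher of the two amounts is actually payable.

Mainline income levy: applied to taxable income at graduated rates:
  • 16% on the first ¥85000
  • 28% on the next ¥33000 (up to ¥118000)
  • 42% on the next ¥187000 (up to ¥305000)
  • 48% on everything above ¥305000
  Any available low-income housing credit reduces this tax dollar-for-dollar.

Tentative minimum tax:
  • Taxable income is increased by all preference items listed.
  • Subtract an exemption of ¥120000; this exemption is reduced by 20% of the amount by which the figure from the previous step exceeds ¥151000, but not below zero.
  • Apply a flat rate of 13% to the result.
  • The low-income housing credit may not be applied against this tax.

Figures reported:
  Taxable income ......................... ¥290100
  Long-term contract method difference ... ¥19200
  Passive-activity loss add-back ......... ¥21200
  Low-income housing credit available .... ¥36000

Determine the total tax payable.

¥59122

Mainline income levy:
  ¥85000 × 16% = ¥13600
  ¥33000 × 28% = ¥9240
  ¥172100 × 42% = ¥72282
  → ¥95122
  Less low-income housing credit ¥36000 → ¥59122

Tentative minimum tax:
  Adjusted income: ¥290100 + ¥19200 + ¥21200 = ¥330500
  Exemption: ¥120000 − 20% × (¥330500 − ¥151000) = ¥120000 − ¥35900 = ¥84100
  Base: ¥330500 − ¥84100 = ¥246400
  ¥246400 × 13% = ¥32032

¥59122 > ¥32032, so the mainline income levy governs.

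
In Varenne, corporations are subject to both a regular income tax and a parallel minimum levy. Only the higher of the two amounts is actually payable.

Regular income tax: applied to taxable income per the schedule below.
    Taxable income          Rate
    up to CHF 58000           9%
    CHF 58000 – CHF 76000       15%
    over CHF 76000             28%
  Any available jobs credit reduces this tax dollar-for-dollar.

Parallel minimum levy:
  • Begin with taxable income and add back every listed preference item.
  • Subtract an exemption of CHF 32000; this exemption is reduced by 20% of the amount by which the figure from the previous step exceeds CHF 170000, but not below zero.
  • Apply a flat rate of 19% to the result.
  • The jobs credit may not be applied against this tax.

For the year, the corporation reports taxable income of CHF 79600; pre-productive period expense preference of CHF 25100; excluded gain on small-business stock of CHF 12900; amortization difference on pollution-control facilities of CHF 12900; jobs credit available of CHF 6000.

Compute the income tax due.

Parallel minimum levy:
  Adjusted income: CHF 79600 + CHF 25100 + CHF 12900 + CHF 12900 = CHF 130500
  Exemption: CHF 130500 ≤ CHF 170000, so full CHF 32000 applies
  Base: CHF 130500 − CHF 32000 = CHF 98500
  CHF 98500 × 19% = CHF 18715

Regular income tax:
  CHF 58000 × 9% = CHF 5220
  CHF 18000 × 15% = CHF 2700
  CHF 3600 × 28% = CHF 1008
  → CHF 8928
  Less jobs credit CHF 6000 → CHF 2928

CHF 18715 > CHF 2928, so the parallel minimum levy is the binding amount.

CHF 18715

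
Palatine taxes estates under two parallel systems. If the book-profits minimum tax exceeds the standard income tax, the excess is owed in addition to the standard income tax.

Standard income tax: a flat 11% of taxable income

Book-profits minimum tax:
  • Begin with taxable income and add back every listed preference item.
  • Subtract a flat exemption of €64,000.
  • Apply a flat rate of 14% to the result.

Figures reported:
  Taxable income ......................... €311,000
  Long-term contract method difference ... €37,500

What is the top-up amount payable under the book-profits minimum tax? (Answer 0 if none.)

Book-profits minimum tax:
  Adjusted income: €311,000 + €37,500 = €348,500
  Less exemption €64,000 → base €284,500
  €284,500 × 14% = €39,830

Standard income tax:
  €311,000 × 11% = €34,210

Excess of book-profits minimum tax over standard income tax: €39,830 − €34,210 = €5,620.

€5,620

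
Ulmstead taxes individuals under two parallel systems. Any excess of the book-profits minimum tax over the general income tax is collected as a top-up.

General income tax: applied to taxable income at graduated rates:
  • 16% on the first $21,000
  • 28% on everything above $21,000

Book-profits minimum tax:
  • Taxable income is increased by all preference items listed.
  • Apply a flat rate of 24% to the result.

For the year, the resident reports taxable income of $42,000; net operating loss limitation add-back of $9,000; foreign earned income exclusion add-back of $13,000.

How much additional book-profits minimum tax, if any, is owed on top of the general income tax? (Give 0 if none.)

$6,120

General income tax:
  $21,000 × 16% = $3,360
  $21,000 × 28% = $5,880
  → $9,240

Book-profits minimum tax:
  Adjusted income: $42,000 + $9,000 + $13,000 = $64,000
  $64,000 × 24% = $15,360

Excess of book-profits minimum tax over general income tax: $15,360 − $9,240 = $6,120.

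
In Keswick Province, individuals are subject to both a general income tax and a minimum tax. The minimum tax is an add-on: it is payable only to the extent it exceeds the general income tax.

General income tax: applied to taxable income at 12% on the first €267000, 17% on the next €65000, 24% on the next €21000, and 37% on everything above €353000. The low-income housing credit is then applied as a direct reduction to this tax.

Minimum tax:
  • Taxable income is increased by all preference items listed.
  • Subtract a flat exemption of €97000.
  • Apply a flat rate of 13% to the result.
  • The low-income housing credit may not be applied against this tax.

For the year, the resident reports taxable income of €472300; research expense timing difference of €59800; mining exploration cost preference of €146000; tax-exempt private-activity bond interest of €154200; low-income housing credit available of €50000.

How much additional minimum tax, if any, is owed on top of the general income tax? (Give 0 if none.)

Minimum tax:
  Adjusted income: €472300 + €59800 + €146000 + €154200 = €832300
  Less exemption €97000 → base €735300
  €735300 × 13% = €95589

General income tax:
  €267000 × 12% = €32040
  €65000 × 17% = €11050
  €21000 × 24% = €5040
  €119300 × 37% = €44141
  → €92271
  Less low-income housing credit €50000 → €42271

Excess of minimum tax over general income tax: €95589 − €42271 = €53318.

€53318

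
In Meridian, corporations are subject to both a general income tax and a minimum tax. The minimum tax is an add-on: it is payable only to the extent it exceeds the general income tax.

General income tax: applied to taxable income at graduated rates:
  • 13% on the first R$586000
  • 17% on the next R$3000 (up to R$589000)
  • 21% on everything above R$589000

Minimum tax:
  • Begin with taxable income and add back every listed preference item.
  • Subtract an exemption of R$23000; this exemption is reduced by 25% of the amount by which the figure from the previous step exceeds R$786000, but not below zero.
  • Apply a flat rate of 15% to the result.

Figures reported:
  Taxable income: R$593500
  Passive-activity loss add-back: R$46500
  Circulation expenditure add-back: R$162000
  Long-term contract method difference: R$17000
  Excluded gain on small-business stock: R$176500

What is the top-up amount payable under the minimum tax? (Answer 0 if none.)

General income tax:
  R$586000 × 13% = R$76180
  R$3000 × 17% = R$510
  R$4500 × 21% = R$945
  → R$77635

Minimum tax:
  Adjusted income: R$593500 + R$46500 + R$162000 + R$17000 + R$176500 = R$995500
  Exemption: 25% × (R$995500 − R$786000) = R$52375 ≥ R$23000, so the exemption is fully phased out
  Base: R$995500 − R$0 = R$995500
  R$995500 × 15% = R$149325

Excess of minimum tax over general income tax: R$149325 − R$77635 = R$71690.

R$71690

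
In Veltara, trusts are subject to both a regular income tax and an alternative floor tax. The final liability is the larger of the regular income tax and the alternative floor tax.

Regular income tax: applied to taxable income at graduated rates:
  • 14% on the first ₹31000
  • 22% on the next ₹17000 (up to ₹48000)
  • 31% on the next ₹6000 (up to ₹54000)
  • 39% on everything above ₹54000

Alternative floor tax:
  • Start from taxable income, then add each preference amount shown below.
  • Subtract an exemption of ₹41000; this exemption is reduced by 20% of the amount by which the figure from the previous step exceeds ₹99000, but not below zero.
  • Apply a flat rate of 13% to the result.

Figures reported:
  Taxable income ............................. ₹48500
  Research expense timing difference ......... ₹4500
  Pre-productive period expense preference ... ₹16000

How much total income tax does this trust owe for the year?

₹8235

Alternative floor tax:
  Adjusted income: ₹48500 + ₹4500 + ₹16000 = ₹69000
  Exemption: ₹69000 ≤ ₹99000, so full ₹41000 applies
  Base: ₹69000 − ₹41000 = ₹28000
  ₹28000 × 13% = ₹3640

Regular income tax:
  ₹31000 × 14% = ₹4340
  ₹17000 × 22% = ₹3740
  ₹500 × 31% = ₹155
  → ₹8235

₹8235 > ₹3640, so the regular income tax governs.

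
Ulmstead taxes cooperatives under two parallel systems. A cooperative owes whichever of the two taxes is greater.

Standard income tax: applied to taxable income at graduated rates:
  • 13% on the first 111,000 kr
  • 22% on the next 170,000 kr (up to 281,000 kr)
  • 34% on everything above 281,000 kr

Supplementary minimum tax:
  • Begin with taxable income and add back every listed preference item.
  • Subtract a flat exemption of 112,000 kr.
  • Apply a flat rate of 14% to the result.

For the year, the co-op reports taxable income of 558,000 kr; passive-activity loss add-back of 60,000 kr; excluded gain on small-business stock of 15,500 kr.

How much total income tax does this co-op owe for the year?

146,010 kr

Supplementary minimum tax:
  Adjusted income: 558,000 kr + 60,000 kr + 15,500 kr = 633,500 kr
  Less exemption 112,000 kr → base 521,500 kr
  521,500 kr × 14% = 73,010 kr

Standard income tax:
  111,000 kr × 13% = 14,430 kr
  170,000 kr × 22% = 37,400 kr
  277,000 kr × 34% = 94,180 kr
  → 146,010 kr

146,010 kr > 73,010 kr, so the standard income tax governs.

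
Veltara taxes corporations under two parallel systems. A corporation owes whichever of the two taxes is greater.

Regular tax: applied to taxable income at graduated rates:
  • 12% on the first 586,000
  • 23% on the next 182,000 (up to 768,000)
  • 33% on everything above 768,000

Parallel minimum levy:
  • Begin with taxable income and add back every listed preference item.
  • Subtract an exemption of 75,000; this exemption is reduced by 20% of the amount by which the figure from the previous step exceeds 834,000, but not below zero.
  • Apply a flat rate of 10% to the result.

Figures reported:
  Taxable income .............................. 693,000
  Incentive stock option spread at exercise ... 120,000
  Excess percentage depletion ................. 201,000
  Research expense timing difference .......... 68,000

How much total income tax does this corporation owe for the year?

105,660

Parallel minimum levy:
  Adjusted income: 693,000 + 120,000 + 201,000 + 68,000 = 1,082,000
  Exemption: 75,000 − 20% × (1,082,000 − 834,000) = 75,000 − 49,600 = 25,400
  Base: 1,082,000 − 25,400 = 1,056,600
  1,056,600 × 10% = 105,660

Regular tax:
  586,000 × 12% = 70,320
  107,000 × 23% = 24,610
  → 94,930

105,660 > 94,930, so the parallel minimum levy is the binding amount.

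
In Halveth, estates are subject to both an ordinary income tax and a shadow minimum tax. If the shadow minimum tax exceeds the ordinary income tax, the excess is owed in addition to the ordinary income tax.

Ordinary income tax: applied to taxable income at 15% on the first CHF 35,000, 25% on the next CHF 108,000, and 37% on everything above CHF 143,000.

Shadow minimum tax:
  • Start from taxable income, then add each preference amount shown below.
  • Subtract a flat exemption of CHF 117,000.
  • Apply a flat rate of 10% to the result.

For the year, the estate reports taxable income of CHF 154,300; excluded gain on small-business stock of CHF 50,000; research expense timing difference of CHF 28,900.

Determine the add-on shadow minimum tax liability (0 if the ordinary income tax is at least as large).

Ordinary income tax:
  CHF 35,000 × 15% = CHF 5,250
  CHF 108,000 × 25% = CHF 27,000
  CHF 11,300 × 37% = CHF 4,181
  → CHF 36,431

Shadow minimum tax:
  Adjusted income: CHF 154,300 + CHF 50,000 + CHF 28,900 = CHF 233,200
  Less exemption CHF 117,000 → base CHF 116,200
  CHF 116,200 × 10% = CHF 11,620

CHF 11,620 ≤ CHF 36,431, so no add-on is due.

CHF 0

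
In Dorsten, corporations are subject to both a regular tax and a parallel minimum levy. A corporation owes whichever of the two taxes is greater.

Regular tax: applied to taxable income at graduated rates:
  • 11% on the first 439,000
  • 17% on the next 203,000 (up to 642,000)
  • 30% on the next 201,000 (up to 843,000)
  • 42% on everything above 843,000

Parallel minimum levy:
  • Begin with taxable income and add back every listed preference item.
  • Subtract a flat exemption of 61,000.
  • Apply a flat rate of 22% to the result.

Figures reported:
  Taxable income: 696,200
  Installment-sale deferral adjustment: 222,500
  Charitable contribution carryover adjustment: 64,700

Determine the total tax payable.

Regular tax:
  439,000 × 11% = 48,290
  203,000 × 17% = 34,510
  54,200 × 30% = 16,260
  → 99,060

Parallel minimum levy:
  Adjusted income: 696,200 + 222,500 + 64,700 = 983,400
  Less exemption 61,000 → base 922,400
  922,400 × 22% = 202,928

202,928 > 99,060, so the parallel minimum levy is the binding amount.

202,928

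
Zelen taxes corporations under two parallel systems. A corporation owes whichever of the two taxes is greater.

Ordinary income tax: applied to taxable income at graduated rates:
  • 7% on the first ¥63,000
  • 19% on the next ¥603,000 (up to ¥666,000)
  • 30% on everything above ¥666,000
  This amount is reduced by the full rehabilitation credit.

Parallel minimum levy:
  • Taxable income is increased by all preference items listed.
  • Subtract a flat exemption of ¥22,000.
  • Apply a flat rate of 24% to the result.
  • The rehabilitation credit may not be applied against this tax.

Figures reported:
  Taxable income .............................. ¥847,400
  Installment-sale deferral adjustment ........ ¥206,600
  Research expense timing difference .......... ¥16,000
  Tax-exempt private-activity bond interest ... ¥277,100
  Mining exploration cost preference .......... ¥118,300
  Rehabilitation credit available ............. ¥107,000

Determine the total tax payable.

Ordinary income tax:
  ¥63,000 × 7% = ¥4,410
  ¥603,000 × 19% = ¥114,570
  ¥181,400 × 30% = ¥54,420
  → ¥173,400
  Less rehabilitation credit ¥107,000 → ¥66,400

Parallel minimum levy:
  Adjusted income: ¥847,400 + ¥206,600 + ¥16,000 + ¥277,100 + ¥118,300 = ¥1,465,400
  Less exemption ¥22,000 → base ¥1,443,400
  ¥1,443,400 × 24% = ¥346,416

¥346,416 > ¥66,400, so the parallel minimum levy is the binding amount.

¥346,416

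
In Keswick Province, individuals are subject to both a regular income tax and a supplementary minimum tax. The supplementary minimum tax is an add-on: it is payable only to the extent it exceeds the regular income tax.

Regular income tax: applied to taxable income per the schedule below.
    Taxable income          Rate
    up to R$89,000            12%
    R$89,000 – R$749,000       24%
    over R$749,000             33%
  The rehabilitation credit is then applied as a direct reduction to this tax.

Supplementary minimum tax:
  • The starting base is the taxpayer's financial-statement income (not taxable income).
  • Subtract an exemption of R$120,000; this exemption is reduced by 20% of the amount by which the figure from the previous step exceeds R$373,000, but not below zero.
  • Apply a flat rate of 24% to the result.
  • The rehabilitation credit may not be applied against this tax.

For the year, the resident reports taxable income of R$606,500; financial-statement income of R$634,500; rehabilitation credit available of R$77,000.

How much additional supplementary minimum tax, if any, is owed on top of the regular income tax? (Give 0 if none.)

Regular income tax:
  R$89,000 × 12% = R$10,680
  R$517,500 × 24% = R$124,200
  → R$134,880
  Less rehabilitation credit R$77,000 → R$57,880

Supplementary minimum tax:
  Base (financial-statement income): R$634,500
  Exemption: R$120,000 − 20% × (R$634,500 − R$373,000) = R$120,000 − R$52,300 = R$67,700
  Base: R$634,500 − R$67,700 = R$566,800
  R$566,800 × 24% = R$136,032

Excess of supplementary minimum tax over regular income tax: R$136,032 − R$57,880 = R$78,152.

R$78,152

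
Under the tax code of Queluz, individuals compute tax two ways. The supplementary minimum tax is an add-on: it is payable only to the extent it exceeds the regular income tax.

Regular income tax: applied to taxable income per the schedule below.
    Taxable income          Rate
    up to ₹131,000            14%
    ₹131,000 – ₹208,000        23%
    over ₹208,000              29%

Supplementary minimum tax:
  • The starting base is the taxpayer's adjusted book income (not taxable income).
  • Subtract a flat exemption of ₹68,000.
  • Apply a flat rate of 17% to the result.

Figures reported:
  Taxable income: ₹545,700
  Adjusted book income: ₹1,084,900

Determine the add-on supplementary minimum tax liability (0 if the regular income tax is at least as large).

₹38,890

Supplementary minimum tax:
  Base (adjusted book income): ₹1,084,900
  Less exemption ₹68,000 → base ₹1,016,900
  ₹1,016,900 × 17% = ₹172,873

Regular income tax:
  ₹131,000 × 14% = ₹18,340
  ₹77,000 × 23% = ₹17,710
  ₹337,700 × 29% = ₹97,933
  → ₹133,983

Excess of supplementary minimum tax over regular income tax: ₹172,873 − ₹133,983 = ₹38,890.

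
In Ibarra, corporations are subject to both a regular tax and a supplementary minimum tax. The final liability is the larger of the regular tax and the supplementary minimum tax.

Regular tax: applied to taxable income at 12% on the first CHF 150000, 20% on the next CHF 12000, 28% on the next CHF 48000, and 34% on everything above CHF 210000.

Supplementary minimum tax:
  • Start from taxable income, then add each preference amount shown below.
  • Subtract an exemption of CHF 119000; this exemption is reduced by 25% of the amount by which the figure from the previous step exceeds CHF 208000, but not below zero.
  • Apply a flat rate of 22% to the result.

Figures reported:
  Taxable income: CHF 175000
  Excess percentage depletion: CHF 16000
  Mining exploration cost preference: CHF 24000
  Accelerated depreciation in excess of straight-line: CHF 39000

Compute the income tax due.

CHF 32230

Regular tax:
  CHF 150000 × 12% = CHF 18000
  CHF 12000 × 20% = CHF 2400
  CHF 13000 × 28% = CHF 3640
  → CHF 24040

Supplementary minimum tax:
  Adjusted income: CHF 175000 + CHF 16000 + CHF 24000 + CHF 39000 = CHF 254000
  Exemption: CHF 119000 − 25% × (CHF 254000 − CHF 208000) = CHF 119000 − CHF 11500 = CHF 107500
  Base: CHF 254000 − CHF 107500 = CHF 146500
  CHF 146500 × 22% = CHF 32230

CHF 32230 > CHF 24040, so the supplementary minimum tax is the binding amount.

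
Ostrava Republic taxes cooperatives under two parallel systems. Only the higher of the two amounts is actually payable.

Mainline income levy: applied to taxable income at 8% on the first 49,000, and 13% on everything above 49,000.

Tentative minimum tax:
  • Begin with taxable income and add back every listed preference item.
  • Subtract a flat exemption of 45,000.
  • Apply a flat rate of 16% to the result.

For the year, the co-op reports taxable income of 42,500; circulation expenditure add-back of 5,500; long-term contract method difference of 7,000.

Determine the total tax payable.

3,400

Tentative minimum tax:
  Adjusted income: 42,500 + 5,500 + 7,000 = 55,000
  Less exemption 45,000 → base 10,000
  10,000 × 16% = 1,600

Mainline income levy:
  42,500 × 8% = 3,400

3,400 > 1,600, so the mainline income levy governs.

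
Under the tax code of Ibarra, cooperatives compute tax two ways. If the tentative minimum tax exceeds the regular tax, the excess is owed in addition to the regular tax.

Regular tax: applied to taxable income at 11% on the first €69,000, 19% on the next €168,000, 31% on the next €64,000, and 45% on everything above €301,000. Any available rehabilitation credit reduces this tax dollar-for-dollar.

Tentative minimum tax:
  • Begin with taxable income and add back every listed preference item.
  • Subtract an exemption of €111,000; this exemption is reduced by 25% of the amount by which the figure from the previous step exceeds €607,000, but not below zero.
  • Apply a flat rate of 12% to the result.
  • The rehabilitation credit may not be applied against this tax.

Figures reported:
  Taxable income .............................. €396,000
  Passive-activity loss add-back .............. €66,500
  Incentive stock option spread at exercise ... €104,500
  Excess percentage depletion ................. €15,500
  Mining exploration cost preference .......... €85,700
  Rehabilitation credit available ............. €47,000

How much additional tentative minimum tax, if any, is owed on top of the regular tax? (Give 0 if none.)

Tentative minimum tax:
  Adjusted income: €396,000 + €66,500 + €104,500 + €15,500 + €85,700 = €668,200
  Exemption: €111,000 − 25% × (€668,200 − €607,000) = €111,000 − €15,300 = €95,700
  Base: €668,200 − €95,700 = €572,500
  €572,500 × 12% = €68,700

Regular tax:
  €69,000 × 11% = €7,590
  €168,000 × 19% = €31,920
  €64,000 × 31% = €19,840
  €95,000 × 45% = €42,750
  → €102,100
  Less rehabilitation credit €47,000 → €55,100

Excess of tentative minimum tax over regular tax: €68,700 − €55,100 = €13,600.

€13,600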